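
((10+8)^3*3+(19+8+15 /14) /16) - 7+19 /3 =11758043 /672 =17497.09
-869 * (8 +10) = -15642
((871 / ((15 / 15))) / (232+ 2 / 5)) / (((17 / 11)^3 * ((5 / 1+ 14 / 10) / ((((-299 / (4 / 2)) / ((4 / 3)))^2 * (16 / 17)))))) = 1877.19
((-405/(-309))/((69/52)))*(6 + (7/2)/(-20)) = 27261/4738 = 5.75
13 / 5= 2.60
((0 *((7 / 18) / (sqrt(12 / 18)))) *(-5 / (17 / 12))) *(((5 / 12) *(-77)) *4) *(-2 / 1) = 0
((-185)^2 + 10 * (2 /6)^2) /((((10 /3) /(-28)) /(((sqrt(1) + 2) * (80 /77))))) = -9857120 /11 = -896101.82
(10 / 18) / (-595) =-1 / 1071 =-0.00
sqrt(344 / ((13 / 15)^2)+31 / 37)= sqrt(106154443) / 481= 21.42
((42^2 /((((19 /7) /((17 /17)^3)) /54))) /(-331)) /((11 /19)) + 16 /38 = -12639920 /69179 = -182.71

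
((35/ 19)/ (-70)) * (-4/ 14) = 1/ 133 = 0.01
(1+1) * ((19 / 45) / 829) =38 / 37305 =0.00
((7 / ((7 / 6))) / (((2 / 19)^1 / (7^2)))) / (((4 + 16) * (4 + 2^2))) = 2793 / 160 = 17.46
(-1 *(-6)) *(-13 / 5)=-78 / 5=-15.60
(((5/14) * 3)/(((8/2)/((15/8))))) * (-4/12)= -75/448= -0.17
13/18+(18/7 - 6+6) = 3.29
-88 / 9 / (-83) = 88 / 747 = 0.12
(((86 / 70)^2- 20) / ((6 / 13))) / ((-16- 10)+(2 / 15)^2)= 883389 / 572908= 1.54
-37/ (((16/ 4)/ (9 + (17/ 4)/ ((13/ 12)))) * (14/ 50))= -5550/ 13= -426.92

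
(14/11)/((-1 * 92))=-7/506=-0.01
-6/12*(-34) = 17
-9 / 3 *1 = -3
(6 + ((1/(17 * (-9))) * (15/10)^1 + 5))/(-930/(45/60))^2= 1121/156835200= 0.00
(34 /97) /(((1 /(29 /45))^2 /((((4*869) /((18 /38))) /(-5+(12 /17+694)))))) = 32103856312 /20727748125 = 1.55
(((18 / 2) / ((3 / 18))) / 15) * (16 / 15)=96 / 25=3.84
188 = 188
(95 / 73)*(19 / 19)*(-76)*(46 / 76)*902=-3941740 / 73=-53996.44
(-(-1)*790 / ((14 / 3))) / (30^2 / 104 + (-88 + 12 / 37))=-1139970 / 532133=-2.14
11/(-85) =-11/85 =-0.13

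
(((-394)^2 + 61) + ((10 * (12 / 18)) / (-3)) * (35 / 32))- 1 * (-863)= 11243345 / 72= 156157.57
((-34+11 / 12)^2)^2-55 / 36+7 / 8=1197944.80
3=3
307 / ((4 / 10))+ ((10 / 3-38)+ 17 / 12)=2937 / 4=734.25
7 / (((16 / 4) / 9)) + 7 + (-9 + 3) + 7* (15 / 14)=97 / 4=24.25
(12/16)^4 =81/256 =0.32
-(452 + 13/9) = -4081/9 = -453.44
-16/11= -1.45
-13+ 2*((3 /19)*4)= -223 /19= -11.74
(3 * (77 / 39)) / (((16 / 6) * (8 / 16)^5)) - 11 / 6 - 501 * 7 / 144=9337 / 208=44.89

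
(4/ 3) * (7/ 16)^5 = 0.02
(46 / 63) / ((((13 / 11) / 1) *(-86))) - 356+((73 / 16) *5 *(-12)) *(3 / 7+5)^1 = -18534995 / 10062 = -1842.08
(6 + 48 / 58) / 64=99 / 928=0.11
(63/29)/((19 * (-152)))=-63/83752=-0.00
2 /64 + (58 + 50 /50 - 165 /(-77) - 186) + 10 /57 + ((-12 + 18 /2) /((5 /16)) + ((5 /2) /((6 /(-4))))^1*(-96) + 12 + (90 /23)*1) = 61174013 /1468320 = 41.66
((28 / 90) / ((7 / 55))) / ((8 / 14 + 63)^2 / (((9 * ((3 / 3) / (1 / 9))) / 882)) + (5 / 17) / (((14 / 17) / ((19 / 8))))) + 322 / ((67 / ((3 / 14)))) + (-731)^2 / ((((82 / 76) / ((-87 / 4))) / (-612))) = 803304589196114570333 / 121852675885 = 6592424691.23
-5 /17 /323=-5 /5491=-0.00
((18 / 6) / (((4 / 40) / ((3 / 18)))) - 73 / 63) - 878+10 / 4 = -109829 / 126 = -871.66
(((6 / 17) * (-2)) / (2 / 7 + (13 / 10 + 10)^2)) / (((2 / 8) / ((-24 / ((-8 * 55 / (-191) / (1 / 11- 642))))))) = -9062934720 / 61424077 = -147.55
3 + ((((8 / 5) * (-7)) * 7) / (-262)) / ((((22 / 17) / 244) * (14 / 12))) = 51.36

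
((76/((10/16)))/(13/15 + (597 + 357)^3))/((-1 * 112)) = -114/91166319811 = -0.00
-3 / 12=-1 / 4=-0.25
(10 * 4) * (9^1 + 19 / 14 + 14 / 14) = 3180 / 7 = 454.29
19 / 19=1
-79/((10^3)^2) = -79/1000000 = -0.00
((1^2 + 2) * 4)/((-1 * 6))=-2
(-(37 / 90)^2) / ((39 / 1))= -1369 / 315900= -0.00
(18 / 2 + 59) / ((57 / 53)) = 3604 / 57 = 63.23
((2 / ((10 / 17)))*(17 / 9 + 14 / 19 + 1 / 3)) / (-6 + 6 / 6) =-8602 / 4275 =-2.01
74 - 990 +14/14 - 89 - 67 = -1071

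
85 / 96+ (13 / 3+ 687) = 692.22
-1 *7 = -7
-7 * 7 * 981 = -48069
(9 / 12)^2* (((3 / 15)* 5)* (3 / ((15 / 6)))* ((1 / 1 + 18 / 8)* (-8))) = -351 / 20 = -17.55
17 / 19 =0.89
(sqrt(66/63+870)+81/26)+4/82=32.68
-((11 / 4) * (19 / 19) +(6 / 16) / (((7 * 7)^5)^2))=-1755429858547464025 / 638338130380896008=-2.75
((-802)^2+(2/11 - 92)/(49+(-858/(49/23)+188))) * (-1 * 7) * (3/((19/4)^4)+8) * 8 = -3357094187788471424/11641705251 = -288367907.91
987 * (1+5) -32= 5890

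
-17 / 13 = -1.31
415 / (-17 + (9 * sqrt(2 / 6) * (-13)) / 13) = -7055 / 262 + 1245 * sqrt(3) / 262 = -18.70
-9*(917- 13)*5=-40680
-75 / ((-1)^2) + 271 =196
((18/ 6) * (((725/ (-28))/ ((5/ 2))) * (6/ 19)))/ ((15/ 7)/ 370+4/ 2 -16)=0.70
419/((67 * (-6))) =-419/402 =-1.04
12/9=4/3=1.33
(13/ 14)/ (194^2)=13/ 526904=0.00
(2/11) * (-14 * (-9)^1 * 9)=2268/11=206.18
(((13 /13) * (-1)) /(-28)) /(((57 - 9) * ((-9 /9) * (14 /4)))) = -1 /4704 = -0.00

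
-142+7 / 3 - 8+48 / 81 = -3971 / 27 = -147.07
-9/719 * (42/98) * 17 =-459/5033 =-0.09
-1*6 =-6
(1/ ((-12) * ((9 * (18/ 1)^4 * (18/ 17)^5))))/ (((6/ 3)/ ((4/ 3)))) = -1419857/ 32134205039616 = -0.00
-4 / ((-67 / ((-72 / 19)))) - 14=-18110 / 1273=-14.23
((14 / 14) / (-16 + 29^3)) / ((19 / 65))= 65 / 463087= 0.00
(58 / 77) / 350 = 29 / 13475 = 0.00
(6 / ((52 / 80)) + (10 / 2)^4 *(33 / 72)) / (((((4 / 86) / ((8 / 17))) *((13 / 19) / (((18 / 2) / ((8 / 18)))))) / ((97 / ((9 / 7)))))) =153533446395 / 22984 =6680014.20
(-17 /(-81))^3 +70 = 37205783 /531441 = 70.01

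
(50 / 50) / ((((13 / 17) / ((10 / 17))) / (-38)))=-380 / 13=-29.23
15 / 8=1.88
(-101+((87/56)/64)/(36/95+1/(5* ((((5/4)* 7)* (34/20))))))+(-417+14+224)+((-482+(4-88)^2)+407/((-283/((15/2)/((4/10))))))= 4028230404579/642758656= 6267.10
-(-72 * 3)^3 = 10077696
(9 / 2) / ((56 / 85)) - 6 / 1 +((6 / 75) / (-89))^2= 460408573 / 554470000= 0.83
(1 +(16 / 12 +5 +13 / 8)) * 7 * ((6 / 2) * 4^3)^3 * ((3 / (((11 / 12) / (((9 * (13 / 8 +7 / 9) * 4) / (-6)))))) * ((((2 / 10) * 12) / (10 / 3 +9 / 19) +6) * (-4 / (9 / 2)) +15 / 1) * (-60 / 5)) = 780335025094656 / 341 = 2288372507608.96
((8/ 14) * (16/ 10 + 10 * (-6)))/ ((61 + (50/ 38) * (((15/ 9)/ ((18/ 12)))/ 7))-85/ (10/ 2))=-99864/ 132295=-0.75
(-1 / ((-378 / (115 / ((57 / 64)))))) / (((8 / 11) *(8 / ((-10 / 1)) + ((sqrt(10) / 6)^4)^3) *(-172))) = 2655892800 / 777616839349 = 0.00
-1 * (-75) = 75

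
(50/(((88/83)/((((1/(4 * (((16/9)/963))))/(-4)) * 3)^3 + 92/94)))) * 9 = -15428660282296022925/34695282688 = -444690433.02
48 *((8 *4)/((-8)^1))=-192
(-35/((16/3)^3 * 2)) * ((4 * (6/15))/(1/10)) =-945/512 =-1.85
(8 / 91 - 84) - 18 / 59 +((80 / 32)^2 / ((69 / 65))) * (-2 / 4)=-258318049 / 2963688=-87.16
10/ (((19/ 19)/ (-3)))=-30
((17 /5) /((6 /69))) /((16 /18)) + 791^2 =50057999 /80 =625724.99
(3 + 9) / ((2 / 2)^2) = 12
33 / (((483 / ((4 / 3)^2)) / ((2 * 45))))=1760 / 161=10.93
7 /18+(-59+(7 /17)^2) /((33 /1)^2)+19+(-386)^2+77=93844977443 /629442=149092.33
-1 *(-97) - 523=-426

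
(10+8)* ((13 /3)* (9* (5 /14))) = 1755 /7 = 250.71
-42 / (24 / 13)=-91 / 4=-22.75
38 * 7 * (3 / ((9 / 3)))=266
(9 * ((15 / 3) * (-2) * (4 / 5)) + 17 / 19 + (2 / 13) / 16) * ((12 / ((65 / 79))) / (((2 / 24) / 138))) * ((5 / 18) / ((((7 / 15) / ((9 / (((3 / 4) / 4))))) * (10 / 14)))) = -220545715680 / 3211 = -68684433.41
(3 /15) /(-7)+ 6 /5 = 41 /35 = 1.17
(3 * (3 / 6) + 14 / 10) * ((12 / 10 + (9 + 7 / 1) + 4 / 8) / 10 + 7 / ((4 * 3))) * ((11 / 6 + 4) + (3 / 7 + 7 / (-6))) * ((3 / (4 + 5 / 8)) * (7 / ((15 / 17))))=37242206 / 208125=178.94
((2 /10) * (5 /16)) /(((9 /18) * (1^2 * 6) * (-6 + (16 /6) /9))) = -9 /2464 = -0.00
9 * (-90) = -810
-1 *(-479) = 479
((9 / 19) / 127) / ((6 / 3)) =9 / 4826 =0.00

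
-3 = -3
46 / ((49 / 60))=2760 / 49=56.33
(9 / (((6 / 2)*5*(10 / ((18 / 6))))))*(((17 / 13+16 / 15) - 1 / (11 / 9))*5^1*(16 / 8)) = 10014 / 3575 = 2.80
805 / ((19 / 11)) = 8855 / 19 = 466.05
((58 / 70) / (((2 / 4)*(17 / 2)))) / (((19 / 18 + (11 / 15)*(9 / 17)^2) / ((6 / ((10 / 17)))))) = 1.58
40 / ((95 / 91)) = 38.32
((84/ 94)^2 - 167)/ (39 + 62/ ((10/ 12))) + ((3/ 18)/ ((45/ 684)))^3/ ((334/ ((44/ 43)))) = -1591765665799/ 1124278005375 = -1.42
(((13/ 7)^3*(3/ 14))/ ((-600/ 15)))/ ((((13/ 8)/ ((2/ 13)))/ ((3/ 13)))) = -9/ 12005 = -0.00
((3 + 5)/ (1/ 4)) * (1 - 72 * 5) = -11488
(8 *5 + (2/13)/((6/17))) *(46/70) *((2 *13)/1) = 72542/105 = 690.88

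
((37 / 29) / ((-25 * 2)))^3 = -50653 / 3048625000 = -0.00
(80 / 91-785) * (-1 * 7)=71355 / 13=5488.85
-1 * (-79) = 79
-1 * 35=-35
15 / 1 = 15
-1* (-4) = 4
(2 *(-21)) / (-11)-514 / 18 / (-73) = 4.21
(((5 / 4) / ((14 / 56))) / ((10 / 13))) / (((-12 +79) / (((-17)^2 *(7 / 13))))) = 2023 / 134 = 15.10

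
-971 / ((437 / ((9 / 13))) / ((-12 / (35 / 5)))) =2.64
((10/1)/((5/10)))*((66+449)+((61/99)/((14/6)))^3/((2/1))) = 126964097110/12326391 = 10300.18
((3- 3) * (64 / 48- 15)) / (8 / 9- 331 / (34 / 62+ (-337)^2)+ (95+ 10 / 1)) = 0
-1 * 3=-3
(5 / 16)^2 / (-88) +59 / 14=664401 / 157696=4.21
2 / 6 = 1 / 3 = 0.33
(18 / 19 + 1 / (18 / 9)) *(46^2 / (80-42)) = 29095 / 361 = 80.60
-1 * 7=-7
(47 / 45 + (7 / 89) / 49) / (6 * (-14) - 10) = -14663 / 1317645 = -0.01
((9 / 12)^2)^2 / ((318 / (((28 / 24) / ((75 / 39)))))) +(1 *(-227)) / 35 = -61592987 / 9497600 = -6.49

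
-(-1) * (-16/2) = -8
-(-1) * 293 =293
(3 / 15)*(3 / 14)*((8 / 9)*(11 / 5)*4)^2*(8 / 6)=247808 / 70875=3.50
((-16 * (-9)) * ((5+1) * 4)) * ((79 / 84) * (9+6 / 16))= 213300 / 7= 30471.43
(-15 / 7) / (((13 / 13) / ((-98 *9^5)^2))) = -71758022972580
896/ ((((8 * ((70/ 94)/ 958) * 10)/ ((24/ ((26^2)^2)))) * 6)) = 0.13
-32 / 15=-2.13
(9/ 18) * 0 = 0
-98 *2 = -196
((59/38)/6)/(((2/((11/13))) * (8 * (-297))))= -59/1280448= -0.00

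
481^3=111284641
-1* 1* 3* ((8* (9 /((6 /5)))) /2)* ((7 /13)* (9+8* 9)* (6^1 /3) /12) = -8505 /13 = -654.23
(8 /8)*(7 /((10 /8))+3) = 8.60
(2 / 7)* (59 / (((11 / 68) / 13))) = 104312 / 77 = 1354.70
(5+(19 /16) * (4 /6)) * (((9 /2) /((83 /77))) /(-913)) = -2919 /110224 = -0.03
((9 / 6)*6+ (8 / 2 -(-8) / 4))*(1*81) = 1215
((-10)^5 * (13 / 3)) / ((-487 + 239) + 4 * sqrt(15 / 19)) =25000 * sqrt(285) / 16851 + 29450000 / 16851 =1772.72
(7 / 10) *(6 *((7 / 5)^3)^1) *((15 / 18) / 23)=2401 / 5750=0.42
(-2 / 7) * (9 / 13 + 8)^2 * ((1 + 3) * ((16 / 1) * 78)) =-9806592 / 91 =-107764.75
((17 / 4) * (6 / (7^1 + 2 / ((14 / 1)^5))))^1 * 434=2976049104 / 1882385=1581.00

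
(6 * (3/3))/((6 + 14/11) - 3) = 66/47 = 1.40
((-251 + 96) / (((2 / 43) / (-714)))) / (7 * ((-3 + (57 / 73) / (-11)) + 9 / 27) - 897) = -5731986645 / 2207038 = -2597.14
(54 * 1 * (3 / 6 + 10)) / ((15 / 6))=226.80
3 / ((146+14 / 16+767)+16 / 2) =24 / 7375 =0.00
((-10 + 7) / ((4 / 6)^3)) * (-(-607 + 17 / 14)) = -686961 / 112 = -6133.58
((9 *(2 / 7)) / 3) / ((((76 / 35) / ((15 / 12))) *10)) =15 / 304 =0.05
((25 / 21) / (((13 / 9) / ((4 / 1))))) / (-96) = -25 / 728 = -0.03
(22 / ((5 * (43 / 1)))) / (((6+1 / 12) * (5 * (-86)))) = -132 / 3374425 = -0.00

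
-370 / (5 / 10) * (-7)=5180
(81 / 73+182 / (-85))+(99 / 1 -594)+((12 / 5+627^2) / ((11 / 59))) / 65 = 141722758543 / 4436575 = 31944.18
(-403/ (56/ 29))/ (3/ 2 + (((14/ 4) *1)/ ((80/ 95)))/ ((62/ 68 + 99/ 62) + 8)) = -258890424/ 2351405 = -110.10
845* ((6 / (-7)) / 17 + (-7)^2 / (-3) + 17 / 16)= -12946.46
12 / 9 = 4 / 3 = 1.33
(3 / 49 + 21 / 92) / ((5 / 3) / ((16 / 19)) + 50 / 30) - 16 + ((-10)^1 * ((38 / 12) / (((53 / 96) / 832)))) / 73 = -669.65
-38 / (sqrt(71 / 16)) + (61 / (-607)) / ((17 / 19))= -152*sqrt(71) / 71 - 1159 / 10319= -18.15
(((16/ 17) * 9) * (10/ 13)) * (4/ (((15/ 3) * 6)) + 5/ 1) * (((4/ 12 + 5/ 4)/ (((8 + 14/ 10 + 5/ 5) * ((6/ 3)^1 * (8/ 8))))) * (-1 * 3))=-21945/ 2873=-7.64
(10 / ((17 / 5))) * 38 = 1900 / 17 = 111.76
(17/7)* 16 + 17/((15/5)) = 935/21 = 44.52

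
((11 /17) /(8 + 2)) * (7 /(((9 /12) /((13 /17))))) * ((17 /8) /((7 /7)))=1001 /1020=0.98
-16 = -16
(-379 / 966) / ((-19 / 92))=758 / 399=1.90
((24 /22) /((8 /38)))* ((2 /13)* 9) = 1026 /143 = 7.17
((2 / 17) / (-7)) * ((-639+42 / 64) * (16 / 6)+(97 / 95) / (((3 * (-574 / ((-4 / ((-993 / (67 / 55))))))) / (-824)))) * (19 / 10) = 30417352953917 / 559579828500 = 54.36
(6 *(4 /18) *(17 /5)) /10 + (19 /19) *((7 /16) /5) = 649 /1200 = 0.54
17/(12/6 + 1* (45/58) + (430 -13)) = 986/24347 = 0.04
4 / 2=2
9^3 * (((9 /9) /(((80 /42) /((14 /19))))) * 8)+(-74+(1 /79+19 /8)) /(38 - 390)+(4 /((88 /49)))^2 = 525678555879 /232474880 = 2261.23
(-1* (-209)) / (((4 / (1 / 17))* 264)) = 19 / 1632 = 0.01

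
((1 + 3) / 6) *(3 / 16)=1 / 8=0.12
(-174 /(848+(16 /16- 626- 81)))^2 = 1.50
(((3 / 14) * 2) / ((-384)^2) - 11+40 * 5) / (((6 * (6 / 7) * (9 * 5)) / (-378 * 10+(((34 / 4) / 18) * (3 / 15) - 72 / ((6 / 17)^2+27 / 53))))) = -49173579568040489 / 15465008332800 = -3179.67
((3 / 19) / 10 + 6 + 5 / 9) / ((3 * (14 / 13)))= 2.03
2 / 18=1 / 9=0.11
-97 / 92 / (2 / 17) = -1649 / 184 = -8.96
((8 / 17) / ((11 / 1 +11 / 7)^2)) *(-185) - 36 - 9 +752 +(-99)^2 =172910583 / 16456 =10507.45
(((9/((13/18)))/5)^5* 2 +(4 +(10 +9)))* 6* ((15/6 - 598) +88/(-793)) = -708028334240984763/920110465625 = -769503.62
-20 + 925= 905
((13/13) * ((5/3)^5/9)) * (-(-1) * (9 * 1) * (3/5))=7.72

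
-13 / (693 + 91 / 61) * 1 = -793 / 42364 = -0.02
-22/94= -11/47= -0.23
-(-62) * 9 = 558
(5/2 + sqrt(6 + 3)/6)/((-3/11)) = -11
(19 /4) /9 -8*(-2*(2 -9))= -111.47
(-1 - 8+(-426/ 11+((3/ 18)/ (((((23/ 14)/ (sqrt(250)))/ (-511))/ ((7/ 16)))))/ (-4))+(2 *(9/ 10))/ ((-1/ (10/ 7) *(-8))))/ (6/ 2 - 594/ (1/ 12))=4867/ 731500 - 25039 *sqrt(10)/ 6292800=-0.01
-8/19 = -0.42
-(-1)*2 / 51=2 / 51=0.04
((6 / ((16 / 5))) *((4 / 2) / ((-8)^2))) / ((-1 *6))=-5 / 512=-0.01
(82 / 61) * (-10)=-820 / 61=-13.44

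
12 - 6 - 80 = -74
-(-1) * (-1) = -1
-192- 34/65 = -12514/65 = -192.52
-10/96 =-5/48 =-0.10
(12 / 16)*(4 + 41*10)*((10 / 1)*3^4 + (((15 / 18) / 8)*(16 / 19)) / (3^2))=9557305 / 38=251508.03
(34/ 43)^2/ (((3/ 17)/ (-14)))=-275128/ 5547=-49.60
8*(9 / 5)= 72 / 5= 14.40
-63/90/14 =-1/20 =-0.05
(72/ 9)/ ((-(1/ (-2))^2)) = -32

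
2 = 2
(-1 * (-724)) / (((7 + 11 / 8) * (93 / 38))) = 220096 / 6231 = 35.32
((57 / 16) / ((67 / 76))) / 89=1083 / 23852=0.05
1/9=0.11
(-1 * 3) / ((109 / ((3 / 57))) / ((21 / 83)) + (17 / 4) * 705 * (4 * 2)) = -63 / 675263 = -0.00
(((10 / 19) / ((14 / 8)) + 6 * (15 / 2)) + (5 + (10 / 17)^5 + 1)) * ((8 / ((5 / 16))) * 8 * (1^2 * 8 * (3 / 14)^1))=18035.69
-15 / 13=-1.15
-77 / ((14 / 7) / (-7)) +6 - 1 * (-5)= 561 / 2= 280.50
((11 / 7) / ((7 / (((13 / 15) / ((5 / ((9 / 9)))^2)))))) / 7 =143 / 128625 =0.00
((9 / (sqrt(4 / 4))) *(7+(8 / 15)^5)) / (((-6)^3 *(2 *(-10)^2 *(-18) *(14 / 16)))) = 0.00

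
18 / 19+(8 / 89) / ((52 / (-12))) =20370 / 21983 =0.93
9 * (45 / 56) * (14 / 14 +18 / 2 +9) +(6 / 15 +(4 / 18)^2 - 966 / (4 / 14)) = -73554413 / 22680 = -3243.14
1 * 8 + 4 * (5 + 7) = 56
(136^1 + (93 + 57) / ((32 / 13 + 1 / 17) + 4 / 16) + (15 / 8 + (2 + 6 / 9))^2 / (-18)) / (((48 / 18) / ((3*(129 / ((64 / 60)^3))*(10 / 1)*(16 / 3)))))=386911940004375 / 320995328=1205350.69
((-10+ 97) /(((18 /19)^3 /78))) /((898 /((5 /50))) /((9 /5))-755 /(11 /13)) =980837 /503460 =1.95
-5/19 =-0.26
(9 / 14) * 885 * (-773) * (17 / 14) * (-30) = 1570020975 / 98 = 16020622.19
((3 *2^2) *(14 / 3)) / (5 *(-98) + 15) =-56 / 475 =-0.12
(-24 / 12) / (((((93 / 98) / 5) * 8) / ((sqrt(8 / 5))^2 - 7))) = 7.11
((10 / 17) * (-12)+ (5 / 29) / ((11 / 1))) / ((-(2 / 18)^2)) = 3093795 / 5423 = 570.50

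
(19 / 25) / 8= 19 / 200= 0.10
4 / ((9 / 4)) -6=-38 / 9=-4.22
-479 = -479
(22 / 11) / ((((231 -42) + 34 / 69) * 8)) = 69 / 52300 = 0.00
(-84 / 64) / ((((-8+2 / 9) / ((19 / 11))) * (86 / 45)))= 4617 / 30272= 0.15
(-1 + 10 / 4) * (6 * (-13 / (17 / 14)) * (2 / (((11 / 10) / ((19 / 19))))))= -175.19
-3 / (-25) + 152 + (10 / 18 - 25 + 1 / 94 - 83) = 945113 / 21150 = 44.69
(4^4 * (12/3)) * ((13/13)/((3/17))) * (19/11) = 10022.79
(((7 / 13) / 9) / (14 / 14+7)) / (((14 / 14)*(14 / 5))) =0.00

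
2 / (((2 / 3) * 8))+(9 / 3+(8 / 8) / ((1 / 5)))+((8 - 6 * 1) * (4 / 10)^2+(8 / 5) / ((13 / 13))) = 2059 / 200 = 10.30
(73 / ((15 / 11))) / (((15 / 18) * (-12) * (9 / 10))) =-803 / 135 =-5.95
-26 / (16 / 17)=-221 / 8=-27.62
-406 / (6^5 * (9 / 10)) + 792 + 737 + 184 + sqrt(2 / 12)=sqrt(6) / 6 + 29969633 / 17496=1713.35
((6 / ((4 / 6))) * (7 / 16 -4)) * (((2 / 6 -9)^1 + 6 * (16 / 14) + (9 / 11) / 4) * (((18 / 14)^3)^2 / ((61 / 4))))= 134769717513 / 8841557648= 15.24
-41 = -41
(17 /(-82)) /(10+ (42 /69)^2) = -8993 /449852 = -0.02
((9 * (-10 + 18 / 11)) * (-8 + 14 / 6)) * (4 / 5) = 18768 / 55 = 341.24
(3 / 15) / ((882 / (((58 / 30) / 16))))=0.00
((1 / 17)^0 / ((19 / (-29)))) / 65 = -29 / 1235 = -0.02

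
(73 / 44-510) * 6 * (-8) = 268404 / 11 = 24400.36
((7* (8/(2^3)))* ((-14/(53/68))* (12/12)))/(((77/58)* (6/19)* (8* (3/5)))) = -327845/5247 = -62.48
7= 7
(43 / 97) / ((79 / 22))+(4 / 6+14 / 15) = 66034 / 38315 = 1.72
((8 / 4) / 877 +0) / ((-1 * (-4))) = 1 / 1754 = 0.00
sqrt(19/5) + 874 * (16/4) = sqrt(95)/5 + 3496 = 3497.95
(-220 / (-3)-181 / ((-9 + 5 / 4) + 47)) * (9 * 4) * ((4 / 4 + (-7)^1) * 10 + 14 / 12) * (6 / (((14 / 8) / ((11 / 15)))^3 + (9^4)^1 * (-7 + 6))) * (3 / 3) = 3893216825344 / 29188110681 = 133.38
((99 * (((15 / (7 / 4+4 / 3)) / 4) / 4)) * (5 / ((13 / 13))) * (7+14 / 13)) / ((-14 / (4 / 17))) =-334125 / 16354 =-20.43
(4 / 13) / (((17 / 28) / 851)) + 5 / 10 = 190845 / 442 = 431.78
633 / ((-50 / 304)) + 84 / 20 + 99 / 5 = -95616 / 25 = -3824.64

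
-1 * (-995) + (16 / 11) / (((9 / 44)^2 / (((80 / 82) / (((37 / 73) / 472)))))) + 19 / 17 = 68059904398 / 2088909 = 32581.56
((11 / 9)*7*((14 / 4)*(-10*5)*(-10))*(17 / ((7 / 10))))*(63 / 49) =467500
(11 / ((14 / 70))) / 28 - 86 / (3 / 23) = -55219 / 84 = -657.37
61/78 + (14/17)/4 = 655/663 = 0.99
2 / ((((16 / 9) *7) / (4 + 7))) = 99 / 56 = 1.77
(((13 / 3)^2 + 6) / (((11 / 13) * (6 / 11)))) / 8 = 2899 / 432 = 6.71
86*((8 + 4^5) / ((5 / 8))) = 710016 / 5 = 142003.20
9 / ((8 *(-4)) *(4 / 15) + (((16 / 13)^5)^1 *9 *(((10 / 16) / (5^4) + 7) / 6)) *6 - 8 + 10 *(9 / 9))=0.05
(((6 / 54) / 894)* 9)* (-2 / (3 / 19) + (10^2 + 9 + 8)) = 313 / 2682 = 0.12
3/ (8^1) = 3/ 8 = 0.38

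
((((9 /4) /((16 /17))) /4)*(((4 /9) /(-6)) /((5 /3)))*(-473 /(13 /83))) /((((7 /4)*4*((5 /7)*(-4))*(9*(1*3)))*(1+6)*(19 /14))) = -667403 /42681600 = -0.02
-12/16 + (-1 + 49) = 189/4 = 47.25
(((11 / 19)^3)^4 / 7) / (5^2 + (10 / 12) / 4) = 0.00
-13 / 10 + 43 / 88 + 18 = 7563 / 440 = 17.19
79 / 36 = 2.19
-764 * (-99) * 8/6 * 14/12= 117656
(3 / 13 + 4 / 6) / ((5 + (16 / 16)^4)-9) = -35 / 117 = -0.30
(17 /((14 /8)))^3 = 314432 /343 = 916.71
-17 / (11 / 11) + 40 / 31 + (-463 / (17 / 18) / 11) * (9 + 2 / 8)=-427.95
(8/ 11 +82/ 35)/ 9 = 394/ 1155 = 0.34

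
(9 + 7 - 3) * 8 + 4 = 108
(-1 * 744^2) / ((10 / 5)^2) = -138384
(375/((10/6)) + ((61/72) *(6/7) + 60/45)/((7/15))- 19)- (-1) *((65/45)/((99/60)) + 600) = 47226737/58212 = 811.29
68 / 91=0.75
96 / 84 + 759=5321 / 7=760.14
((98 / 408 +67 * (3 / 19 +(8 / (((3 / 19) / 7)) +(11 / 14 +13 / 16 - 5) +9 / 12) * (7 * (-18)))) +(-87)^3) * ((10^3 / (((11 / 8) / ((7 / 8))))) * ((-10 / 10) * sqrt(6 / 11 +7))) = 24623658849125 * sqrt(913) / 117249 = 6345689632.51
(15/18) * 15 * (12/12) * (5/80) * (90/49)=1125/784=1.43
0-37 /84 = -0.44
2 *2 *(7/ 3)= 28/ 3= 9.33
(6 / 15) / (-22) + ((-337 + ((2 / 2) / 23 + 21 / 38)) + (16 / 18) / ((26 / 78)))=-48130867 / 144210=-333.76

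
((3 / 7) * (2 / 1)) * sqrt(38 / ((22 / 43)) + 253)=360 * sqrt(11) / 77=15.51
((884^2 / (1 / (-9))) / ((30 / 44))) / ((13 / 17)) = -67445664 / 5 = -13489132.80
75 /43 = 1.74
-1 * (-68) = 68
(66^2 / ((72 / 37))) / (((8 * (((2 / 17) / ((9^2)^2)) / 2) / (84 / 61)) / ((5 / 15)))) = 3495458043 / 244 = 14325647.72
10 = 10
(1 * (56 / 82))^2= 784 / 1681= 0.47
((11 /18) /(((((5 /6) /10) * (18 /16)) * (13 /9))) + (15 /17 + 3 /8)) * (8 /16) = 30605 /10608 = 2.89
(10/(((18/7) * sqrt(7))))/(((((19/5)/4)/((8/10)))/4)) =320 * sqrt(7)/171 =4.95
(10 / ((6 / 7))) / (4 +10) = 0.83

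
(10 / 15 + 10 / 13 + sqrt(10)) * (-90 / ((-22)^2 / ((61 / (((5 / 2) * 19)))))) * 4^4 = -140544 * sqrt(10) / 2299 - 2623488 / 29887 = -281.10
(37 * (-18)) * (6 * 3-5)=-8658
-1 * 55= -55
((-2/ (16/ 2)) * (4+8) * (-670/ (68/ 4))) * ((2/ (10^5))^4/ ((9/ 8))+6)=2826562500000000000067/ 3984375000000000000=709.41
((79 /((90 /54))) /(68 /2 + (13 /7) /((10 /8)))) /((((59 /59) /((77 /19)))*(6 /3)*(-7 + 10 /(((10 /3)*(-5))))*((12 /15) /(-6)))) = 1064525 /398544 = 2.67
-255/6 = -85/2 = -42.50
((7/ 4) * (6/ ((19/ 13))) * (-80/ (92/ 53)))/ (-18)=24115/ 1311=18.39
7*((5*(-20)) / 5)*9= -1260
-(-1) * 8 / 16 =1 / 2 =0.50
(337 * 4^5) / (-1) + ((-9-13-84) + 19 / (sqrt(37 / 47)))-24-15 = -345233 + 19 * sqrt(1739) / 37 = -345211.59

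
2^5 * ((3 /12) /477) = 8 /477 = 0.02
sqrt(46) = 6.78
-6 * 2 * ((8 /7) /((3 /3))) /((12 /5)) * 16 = -640 /7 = -91.43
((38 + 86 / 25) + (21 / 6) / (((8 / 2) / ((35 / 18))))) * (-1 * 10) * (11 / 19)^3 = -206716279 / 2469240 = -83.72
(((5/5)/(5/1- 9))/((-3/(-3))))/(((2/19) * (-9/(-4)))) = -19/18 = -1.06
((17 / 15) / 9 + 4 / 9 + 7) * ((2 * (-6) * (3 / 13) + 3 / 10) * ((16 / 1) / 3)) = -874832 / 8775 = -99.70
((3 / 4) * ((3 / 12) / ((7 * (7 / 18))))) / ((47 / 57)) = 1539 / 18424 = 0.08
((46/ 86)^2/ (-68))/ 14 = -529/ 1760248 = -0.00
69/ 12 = 23/ 4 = 5.75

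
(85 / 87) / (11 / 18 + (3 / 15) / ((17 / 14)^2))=736950 / 563267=1.31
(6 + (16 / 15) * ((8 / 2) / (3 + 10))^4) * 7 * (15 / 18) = 9011051 / 257049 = 35.06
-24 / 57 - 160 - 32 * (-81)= 46200 / 19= 2431.58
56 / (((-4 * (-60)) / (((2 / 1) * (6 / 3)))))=14 / 15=0.93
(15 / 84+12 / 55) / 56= 611 / 86240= 0.01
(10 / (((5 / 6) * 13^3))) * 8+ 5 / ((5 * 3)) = 2485 / 6591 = 0.38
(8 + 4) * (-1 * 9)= -108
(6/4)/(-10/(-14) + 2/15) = 315/178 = 1.77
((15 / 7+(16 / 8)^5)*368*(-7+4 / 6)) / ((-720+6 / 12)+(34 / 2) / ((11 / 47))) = 1934944 / 15729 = 123.02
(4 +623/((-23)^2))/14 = 2739/7406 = 0.37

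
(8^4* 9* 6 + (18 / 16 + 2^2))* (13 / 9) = 23003669 / 72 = 319495.40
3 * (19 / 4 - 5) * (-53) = 159 / 4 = 39.75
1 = 1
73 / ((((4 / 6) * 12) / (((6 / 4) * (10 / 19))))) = 1095 / 152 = 7.20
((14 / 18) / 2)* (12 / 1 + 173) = 1295 / 18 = 71.94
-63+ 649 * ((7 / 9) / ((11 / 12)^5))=10496241 / 14641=716.91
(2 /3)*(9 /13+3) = 32 /13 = 2.46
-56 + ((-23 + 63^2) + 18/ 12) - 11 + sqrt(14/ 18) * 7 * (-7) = 7761/ 2 - 49 * sqrt(7)/ 3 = 3837.29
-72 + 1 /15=-1079 /15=-71.93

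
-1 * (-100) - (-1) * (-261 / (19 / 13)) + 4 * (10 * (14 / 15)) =-2351 / 57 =-41.25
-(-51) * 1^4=51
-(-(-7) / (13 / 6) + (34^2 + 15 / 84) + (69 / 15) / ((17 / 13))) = -1162.93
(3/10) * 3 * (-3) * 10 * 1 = -27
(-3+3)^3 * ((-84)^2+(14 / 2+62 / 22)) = 0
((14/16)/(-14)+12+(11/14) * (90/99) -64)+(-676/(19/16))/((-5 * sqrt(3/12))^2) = -7577293/53200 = -142.43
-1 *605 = -605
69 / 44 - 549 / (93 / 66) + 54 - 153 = -664329 / 1364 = -487.04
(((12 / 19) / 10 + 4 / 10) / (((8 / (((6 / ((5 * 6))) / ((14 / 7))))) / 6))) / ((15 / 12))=66 / 2375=0.03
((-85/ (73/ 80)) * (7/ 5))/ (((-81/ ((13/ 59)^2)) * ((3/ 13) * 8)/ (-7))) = -18301010/ 61749459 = -0.30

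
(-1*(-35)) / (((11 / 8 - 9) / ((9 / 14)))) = -180 / 61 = -2.95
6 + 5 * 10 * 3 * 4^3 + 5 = 9611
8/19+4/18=110/171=0.64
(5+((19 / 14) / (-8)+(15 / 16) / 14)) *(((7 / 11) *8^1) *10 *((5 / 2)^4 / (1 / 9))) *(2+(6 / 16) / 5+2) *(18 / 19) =9052306875 / 26752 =338378.70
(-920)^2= 846400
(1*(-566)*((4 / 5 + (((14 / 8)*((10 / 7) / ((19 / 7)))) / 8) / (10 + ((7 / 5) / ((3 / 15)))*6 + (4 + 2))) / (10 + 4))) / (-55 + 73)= -20008949 / 11108160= -1.80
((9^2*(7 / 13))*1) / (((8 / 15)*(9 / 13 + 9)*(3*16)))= 45 / 256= 0.18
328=328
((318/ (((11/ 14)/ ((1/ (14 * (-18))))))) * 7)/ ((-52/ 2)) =0.43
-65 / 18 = -3.61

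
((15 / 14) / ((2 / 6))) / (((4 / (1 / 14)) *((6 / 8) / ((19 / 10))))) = 57 / 392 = 0.15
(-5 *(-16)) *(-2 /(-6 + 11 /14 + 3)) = 2240 /31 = 72.26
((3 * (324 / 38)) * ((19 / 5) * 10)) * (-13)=-12636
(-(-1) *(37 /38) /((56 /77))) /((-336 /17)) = -6919 /102144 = -0.07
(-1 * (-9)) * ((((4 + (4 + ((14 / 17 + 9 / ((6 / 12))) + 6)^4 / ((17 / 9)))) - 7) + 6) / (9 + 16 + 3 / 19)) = 48809408684013 / 678691646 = 71916.91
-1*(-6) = 6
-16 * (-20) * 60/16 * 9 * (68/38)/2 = 183600/19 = 9663.16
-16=-16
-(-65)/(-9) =-7.22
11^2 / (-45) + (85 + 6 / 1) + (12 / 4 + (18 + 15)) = 5594 / 45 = 124.31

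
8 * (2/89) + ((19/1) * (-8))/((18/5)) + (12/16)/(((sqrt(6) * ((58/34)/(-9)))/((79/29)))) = -33676/801- 12087 * sqrt(6)/6728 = -46.44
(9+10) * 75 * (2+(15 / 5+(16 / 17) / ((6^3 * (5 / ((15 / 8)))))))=7127.33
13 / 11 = 1.18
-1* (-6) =6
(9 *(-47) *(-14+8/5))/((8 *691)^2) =13113/76396960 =0.00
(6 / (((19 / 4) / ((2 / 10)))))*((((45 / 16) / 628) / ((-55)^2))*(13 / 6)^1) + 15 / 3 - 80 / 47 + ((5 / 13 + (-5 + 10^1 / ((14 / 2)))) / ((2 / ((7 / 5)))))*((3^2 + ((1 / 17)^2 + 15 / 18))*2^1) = -3104353157979971 / 76481944796400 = -40.59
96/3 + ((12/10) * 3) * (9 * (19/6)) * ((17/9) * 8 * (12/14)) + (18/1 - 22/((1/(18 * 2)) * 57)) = 907738/665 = 1365.02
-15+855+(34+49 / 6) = 5293 / 6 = 882.17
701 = 701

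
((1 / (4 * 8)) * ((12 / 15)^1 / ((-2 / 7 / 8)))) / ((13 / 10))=-7 / 13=-0.54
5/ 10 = 1/ 2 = 0.50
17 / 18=0.94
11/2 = 5.50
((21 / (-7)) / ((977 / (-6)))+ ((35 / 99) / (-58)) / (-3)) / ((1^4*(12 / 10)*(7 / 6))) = 1721315 / 117808614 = 0.01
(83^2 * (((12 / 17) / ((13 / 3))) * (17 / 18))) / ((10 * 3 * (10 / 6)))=6889 / 325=21.20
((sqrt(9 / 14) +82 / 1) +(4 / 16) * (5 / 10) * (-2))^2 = 981 * sqrt(14) / 28 +748575 / 112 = 6814.80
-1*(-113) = 113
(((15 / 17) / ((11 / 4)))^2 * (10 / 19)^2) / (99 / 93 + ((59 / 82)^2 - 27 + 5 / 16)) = -0.00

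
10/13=0.77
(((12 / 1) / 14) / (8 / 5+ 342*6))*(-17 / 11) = -15 / 23254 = -0.00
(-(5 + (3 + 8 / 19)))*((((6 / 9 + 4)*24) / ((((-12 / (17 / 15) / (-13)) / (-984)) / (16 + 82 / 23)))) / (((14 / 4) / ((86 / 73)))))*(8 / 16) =3751988.51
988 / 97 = 10.19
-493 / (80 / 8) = -493 / 10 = -49.30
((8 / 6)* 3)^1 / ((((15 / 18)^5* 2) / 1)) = 15552 / 3125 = 4.98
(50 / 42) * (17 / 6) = 425 / 126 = 3.37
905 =905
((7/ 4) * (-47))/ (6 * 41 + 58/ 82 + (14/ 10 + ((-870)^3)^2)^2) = -337225/ 770929897026140462712160887583321019536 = -0.00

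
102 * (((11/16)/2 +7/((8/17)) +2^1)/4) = 28101/64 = 439.08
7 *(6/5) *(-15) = -126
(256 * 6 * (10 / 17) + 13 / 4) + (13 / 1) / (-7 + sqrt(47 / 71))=4061177 / 4488 - sqrt(3337) / 264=904.68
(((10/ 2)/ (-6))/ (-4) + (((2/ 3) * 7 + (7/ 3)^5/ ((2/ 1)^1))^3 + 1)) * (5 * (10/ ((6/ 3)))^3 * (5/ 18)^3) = 809964.58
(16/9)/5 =16/45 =0.36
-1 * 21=-21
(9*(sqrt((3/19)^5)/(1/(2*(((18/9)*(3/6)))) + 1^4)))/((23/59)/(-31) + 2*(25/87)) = 8592642*sqrt(57)/613530691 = 0.11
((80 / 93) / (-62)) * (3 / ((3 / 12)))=-160 / 961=-0.17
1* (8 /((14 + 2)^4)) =1 /8192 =0.00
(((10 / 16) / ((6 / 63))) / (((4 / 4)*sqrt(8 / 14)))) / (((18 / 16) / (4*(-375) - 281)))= -13743.58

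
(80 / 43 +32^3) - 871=1371651 / 43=31898.86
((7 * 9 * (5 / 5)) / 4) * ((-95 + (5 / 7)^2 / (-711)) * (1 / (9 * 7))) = -1654865 / 69678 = -23.75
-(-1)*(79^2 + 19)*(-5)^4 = 3912500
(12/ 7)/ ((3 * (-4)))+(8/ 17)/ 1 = 39/ 119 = 0.33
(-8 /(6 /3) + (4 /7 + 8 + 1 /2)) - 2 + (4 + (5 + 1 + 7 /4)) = 415 /28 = 14.82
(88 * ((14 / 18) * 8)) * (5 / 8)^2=1925 / 9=213.89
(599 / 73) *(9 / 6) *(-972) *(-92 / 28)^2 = -461997918 / 3577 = -129157.93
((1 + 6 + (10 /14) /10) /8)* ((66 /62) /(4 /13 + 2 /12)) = 127413 /64232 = 1.98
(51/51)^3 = 1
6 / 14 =0.43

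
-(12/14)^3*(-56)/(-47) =-1728/2303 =-0.75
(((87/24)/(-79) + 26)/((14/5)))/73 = 82015/645904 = 0.13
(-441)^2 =194481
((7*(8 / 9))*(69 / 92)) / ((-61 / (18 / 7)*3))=-4 / 61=-0.07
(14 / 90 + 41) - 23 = 817 / 45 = 18.16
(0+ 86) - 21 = 65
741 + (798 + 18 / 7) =10791 / 7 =1541.57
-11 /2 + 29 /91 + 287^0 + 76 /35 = -1829 /910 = -2.01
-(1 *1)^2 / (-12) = 1 / 12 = 0.08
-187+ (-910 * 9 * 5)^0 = -186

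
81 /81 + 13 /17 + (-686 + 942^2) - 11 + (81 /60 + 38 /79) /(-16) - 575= 380807607139 /429760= 886093.65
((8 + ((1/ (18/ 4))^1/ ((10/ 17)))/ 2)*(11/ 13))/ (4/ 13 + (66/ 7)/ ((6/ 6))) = 56749/ 79740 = 0.71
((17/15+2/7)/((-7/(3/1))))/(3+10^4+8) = -0.00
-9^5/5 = -59049/5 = -11809.80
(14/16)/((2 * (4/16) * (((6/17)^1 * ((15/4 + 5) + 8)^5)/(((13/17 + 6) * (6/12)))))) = 51520/4050375321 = 0.00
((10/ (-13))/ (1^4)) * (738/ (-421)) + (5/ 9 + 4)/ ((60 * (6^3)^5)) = 1873781200532499593/ 1389594107115601920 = 1.35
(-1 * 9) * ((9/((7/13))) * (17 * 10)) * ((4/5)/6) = -23868/7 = -3409.71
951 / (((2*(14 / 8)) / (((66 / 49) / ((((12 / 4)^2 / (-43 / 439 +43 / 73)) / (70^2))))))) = 21951362400 / 224329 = 97853.43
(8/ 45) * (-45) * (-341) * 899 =2452472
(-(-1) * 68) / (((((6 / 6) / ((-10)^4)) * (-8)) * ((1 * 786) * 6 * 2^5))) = -0.56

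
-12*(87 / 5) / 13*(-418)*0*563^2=0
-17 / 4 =-4.25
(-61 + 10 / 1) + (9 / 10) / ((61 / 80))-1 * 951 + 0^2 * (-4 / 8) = -61050 / 61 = -1000.82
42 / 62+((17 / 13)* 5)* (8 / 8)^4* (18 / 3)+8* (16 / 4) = 28979 / 403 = 71.91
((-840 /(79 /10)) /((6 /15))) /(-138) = 3500 /1817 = 1.93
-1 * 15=-15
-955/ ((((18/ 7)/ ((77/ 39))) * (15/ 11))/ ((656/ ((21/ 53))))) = -890260.01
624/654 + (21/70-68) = -72753/1090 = -66.75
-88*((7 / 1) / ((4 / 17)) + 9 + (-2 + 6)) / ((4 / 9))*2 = -16929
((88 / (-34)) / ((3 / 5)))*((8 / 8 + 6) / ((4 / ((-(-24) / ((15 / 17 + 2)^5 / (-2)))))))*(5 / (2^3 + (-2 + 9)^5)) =73498480 / 135709180341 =0.00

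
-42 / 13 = -3.23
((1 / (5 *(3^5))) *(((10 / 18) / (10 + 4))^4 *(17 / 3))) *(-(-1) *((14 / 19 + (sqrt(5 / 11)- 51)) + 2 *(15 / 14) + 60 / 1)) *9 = 2125 *sqrt(55) / 224574212016 + 839375 / 678826595412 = 0.00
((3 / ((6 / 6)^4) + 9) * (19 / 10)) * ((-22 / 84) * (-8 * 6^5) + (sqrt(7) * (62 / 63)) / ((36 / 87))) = 17081 * sqrt(7) / 315 + 13001472 / 35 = 371614.10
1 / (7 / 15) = 15 / 7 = 2.14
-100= -100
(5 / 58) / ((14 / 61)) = 305 / 812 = 0.38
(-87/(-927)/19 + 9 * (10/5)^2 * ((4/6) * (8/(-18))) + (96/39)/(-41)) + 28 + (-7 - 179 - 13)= -189550520/1043081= -181.72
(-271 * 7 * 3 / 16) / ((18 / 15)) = -9485 / 32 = -296.41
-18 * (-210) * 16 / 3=20160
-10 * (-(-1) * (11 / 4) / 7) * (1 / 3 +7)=-605 / 21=-28.81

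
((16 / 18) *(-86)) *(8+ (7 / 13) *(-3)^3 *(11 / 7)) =1134.91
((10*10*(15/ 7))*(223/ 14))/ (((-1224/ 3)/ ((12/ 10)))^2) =0.03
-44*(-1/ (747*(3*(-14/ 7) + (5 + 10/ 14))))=-154/ 747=-0.21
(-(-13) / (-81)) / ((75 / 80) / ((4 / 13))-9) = 832 / 30861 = 0.03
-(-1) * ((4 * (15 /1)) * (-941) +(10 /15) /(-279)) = -47257022 /837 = -56460.00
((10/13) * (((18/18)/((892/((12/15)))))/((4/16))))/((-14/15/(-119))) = 1020/2899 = 0.35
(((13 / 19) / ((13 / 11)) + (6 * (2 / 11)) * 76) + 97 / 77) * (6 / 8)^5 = 15064299 / 749056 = 20.11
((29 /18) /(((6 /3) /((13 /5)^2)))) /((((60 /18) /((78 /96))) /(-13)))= -828269 /48000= -17.26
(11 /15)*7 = 77 /15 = 5.13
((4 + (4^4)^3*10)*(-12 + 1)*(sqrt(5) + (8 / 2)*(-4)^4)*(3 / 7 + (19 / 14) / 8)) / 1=-1130496775936 - 4416003031*sqrt(5) / 4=-1132965396677.54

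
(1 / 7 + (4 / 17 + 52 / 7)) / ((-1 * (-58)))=929 / 6902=0.13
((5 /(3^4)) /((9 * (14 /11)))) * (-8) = -220 /5103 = -0.04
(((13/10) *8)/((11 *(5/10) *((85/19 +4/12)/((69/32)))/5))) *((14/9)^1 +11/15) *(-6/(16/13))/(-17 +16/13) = 3.00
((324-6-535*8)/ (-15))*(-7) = -27734/ 15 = -1848.93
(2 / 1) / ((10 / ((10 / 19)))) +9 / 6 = 1.61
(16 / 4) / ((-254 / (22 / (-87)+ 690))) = -10.86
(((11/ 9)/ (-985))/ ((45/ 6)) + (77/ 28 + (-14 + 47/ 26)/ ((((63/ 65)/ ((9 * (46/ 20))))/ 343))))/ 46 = -5938131611/ 3058425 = -1941.57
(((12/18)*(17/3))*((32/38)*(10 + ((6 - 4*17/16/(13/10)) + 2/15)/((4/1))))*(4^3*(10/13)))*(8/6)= 582019072/260091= 2237.75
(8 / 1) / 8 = 1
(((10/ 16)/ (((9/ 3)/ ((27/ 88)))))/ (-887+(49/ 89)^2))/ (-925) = 71289/ 914744026240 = 0.00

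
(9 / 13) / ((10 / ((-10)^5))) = -90000 / 13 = -6923.08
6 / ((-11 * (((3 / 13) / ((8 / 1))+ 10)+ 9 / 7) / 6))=-0.29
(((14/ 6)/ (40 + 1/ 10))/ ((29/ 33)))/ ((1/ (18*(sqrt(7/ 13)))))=13860*sqrt(91)/ 151177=0.87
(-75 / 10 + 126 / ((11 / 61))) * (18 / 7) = 136863 / 77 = 1777.44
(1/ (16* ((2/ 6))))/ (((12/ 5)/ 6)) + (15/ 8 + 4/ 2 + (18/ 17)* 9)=7547/ 544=13.87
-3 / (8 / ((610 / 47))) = -915 / 188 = -4.87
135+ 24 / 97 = 135.25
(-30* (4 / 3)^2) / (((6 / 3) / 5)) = -400 / 3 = -133.33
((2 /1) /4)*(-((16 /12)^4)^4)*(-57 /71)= 40802189312 /1018772397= 40.05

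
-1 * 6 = -6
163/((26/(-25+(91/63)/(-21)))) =-157.16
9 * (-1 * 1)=-9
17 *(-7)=-119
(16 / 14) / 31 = 8 / 217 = 0.04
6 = 6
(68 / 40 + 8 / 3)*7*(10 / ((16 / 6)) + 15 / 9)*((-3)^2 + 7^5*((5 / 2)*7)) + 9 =7012684519 / 144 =48699198.05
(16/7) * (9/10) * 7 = 72/5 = 14.40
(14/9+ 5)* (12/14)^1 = 5.62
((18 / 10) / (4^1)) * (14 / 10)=63 / 100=0.63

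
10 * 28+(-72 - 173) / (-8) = 2485 / 8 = 310.62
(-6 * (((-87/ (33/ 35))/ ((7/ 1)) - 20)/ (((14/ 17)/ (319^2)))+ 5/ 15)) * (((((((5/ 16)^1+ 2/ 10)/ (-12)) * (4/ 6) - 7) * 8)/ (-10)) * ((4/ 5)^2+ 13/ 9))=116775010164557/ 405000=288333358.43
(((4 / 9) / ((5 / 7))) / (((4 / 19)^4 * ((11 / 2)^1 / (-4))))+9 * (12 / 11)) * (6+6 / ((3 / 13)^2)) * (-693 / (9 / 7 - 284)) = -3808753487 / 59370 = -64152.83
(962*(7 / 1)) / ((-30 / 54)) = -60606 / 5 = -12121.20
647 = 647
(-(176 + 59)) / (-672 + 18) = 0.36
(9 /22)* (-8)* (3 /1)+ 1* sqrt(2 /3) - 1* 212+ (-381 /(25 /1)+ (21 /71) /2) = -9251347 /39050+ sqrt(6) /3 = -236.09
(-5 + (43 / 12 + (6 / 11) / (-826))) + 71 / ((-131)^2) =-1322108351 / 935549076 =-1.41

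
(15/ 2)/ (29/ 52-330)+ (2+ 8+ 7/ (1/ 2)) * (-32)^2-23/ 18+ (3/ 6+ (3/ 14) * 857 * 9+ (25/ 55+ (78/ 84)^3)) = 122064037181777/ 4653738936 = 26229.24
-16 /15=-1.07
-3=-3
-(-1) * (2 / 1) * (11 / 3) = 7.33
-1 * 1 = -1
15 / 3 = 5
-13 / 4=-3.25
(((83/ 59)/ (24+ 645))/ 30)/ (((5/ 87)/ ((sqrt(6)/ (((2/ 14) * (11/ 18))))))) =50547 * sqrt(6)/ 3618175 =0.03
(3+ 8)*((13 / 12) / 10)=143 / 120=1.19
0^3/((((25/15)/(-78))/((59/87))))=0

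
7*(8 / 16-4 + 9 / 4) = -35 / 4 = -8.75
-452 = -452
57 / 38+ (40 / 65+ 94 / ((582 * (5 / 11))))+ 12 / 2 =320447 / 37830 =8.47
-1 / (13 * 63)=-0.00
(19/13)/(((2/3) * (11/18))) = 513/143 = 3.59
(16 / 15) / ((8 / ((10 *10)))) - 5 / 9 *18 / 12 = 25 / 2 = 12.50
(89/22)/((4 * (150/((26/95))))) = 1157/627000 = 0.00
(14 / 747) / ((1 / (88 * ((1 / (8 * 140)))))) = 11 / 7470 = 0.00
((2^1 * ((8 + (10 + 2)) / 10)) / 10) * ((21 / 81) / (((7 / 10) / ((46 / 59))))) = 184 / 1593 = 0.12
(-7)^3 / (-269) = 343 / 269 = 1.28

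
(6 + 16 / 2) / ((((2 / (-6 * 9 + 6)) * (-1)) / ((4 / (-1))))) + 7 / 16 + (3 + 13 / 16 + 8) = -5327 / 4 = -1331.75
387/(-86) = -9/2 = -4.50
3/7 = 0.43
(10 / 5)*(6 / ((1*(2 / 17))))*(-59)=-6018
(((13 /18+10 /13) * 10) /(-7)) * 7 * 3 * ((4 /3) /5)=-1396 /117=-11.93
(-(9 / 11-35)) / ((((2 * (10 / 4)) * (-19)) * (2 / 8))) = -1504 / 1045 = -1.44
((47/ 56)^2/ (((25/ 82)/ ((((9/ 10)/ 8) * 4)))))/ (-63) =-90569/ 5488000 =-0.02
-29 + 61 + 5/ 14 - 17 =215/ 14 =15.36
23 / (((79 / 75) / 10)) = 17250 / 79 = 218.35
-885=-885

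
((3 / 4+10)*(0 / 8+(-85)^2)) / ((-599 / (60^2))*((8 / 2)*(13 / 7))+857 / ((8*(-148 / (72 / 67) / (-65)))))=1213007236875 / 770314402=1574.69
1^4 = 1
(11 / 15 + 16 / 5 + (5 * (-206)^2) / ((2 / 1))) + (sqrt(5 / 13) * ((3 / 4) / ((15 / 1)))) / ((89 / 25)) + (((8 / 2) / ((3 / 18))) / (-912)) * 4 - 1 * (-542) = 5 * sqrt(65) / 4628 + 30391211 / 285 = 106635.84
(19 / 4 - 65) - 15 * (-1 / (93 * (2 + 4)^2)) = -33617 / 558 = -60.25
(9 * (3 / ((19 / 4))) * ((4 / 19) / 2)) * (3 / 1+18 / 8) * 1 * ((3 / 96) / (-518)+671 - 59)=821705391 / 427424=1922.46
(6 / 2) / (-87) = -1 / 29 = -0.03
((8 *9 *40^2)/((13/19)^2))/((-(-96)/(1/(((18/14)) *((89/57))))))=19205200/15041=1276.86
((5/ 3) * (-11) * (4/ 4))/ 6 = -55/ 18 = -3.06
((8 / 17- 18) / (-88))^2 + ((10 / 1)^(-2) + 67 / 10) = 6.75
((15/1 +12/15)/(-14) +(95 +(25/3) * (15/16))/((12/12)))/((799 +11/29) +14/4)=1651347/13038760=0.13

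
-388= -388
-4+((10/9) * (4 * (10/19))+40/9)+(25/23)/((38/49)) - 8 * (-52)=3305177/7866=420.19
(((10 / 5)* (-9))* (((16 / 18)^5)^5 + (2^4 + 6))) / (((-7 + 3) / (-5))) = -39578836652709285286637615 / 79766443076872509863361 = -496.18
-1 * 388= -388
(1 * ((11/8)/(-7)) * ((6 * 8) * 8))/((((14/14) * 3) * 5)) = -176/35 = -5.03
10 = 10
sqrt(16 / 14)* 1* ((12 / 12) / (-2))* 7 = -sqrt(14) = -3.74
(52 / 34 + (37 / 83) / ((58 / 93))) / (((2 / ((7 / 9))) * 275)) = 1285627 / 405098100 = 0.00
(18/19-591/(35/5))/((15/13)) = -48113/665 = -72.35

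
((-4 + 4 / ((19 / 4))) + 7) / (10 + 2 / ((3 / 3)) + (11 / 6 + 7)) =438 / 2375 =0.18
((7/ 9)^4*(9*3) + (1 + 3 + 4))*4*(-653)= -11349140/ 243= -46704.28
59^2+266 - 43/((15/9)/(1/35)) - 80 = 641596/175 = 3666.26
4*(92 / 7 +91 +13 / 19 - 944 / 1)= -446440 / 133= -3356.69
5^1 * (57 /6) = 95 /2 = 47.50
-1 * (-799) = 799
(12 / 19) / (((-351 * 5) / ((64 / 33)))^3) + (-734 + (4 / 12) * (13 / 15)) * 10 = -9026733571408064326 / 1230284431393875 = -7337.11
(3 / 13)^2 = 9 / 169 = 0.05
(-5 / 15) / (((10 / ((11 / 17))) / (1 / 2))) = -11 / 1020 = -0.01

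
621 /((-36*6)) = -23 /8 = -2.88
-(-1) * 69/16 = 69/16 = 4.31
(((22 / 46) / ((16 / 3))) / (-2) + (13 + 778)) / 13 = 582143 / 9568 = 60.84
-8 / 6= -4 / 3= -1.33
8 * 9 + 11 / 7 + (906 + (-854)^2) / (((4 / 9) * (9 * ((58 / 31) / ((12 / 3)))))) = 79244022 / 203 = 390364.64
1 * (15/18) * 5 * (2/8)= 25/24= 1.04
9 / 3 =3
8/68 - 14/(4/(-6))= 359/17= 21.12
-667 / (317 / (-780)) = 520260 / 317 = 1641.20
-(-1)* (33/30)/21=11/210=0.05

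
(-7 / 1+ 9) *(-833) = -1666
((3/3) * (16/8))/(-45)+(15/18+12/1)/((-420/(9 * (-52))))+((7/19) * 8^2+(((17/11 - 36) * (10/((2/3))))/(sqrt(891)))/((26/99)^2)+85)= 210047/1710 - 51165 * sqrt(11)/676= -128.19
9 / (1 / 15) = 135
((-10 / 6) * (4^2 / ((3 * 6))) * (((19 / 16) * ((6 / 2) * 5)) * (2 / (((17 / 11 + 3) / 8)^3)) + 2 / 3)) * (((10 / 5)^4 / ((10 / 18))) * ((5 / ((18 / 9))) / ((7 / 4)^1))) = -467726848 / 39375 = -11878.78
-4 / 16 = -1 / 4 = -0.25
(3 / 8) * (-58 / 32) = -87 / 128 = -0.68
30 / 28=15 / 14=1.07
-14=-14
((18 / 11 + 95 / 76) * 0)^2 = 0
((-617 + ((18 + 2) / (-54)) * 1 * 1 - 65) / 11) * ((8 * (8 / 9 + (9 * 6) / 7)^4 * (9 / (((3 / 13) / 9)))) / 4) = -843642284516096 / 3536379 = -238561049.17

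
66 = 66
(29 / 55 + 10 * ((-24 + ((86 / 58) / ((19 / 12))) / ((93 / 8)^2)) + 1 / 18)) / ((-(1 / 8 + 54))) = 500831405632 / 113492740185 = 4.41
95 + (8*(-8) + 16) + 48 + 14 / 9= 96.56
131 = 131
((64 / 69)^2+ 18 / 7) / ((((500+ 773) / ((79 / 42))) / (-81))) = -13552845 / 32997433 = -0.41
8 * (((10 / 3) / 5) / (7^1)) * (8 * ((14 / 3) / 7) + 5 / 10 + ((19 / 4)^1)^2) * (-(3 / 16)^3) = -4089 / 28672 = -0.14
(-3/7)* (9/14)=-0.28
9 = 9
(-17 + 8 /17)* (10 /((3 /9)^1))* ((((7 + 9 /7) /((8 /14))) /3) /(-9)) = 40745 /153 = 266.31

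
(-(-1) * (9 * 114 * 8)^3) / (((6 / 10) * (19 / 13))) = 630595031040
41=41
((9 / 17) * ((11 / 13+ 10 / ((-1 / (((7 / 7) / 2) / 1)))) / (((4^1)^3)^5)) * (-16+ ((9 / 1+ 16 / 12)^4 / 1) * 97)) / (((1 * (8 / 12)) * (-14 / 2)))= 0.00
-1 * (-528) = 528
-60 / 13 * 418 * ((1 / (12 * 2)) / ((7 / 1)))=-1045 / 91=-11.48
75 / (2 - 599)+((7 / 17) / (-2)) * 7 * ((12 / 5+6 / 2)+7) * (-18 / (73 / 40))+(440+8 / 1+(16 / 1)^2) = 880.13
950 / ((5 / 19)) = 3610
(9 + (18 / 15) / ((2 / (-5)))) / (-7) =-6 / 7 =-0.86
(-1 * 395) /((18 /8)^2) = -6320 /81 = -78.02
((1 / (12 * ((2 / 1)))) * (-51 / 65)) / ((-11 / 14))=119 / 2860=0.04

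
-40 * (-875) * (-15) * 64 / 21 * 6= -9600000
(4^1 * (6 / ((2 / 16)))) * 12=2304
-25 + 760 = 735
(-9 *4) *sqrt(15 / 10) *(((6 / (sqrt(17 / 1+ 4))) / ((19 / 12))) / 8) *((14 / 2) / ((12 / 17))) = -459 *sqrt(14) / 38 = -45.20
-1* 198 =-198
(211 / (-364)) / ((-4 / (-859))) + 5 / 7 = -180209 / 1456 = -123.77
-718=-718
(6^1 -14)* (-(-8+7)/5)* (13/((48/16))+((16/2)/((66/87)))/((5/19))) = -58616/825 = -71.05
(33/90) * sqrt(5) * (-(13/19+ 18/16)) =-605 * sqrt(5)/912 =-1.48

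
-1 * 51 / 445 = -51 / 445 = -0.11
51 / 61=0.84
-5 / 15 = -1 / 3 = -0.33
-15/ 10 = -1.50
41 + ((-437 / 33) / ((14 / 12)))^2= 1006965 / 5929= 169.84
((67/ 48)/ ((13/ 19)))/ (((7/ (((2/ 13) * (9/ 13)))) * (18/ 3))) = 1273/ 246064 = 0.01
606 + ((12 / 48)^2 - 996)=-6239 / 16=-389.94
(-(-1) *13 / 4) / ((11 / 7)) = 2.07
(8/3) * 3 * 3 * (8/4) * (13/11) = 624/11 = 56.73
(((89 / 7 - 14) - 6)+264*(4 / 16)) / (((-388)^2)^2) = 411 / 158644471552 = 0.00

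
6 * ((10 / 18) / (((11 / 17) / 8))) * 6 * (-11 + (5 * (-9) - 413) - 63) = -1447040 / 11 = -131549.09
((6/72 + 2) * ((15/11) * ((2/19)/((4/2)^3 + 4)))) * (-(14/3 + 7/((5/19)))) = -11725/15048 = -0.78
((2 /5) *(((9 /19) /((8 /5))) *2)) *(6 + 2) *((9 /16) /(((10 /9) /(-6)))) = -2187 /380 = -5.76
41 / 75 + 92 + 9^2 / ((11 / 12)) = 149251 / 825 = 180.91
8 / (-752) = -1 / 94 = -0.01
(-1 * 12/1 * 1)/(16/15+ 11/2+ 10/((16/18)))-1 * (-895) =894.33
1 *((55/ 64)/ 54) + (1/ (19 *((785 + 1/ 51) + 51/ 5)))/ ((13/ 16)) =2768880365/ 173100350592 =0.02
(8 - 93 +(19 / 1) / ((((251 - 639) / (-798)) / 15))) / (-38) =-13.19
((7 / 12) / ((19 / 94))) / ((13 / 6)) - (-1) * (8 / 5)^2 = 3.89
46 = 46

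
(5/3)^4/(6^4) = 625/104976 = 0.01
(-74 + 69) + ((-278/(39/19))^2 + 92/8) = 55818821/3042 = 18349.38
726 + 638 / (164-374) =75911 / 105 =722.96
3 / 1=3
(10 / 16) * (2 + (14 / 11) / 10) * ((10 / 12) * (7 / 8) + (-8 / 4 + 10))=11.61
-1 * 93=-93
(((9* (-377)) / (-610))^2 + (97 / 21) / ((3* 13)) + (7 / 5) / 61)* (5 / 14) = 9471783691 / 853299720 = 11.10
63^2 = 3969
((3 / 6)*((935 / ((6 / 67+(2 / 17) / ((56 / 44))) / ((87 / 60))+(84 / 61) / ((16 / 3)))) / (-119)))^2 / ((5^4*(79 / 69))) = 135580604635857876 / 925517516987761975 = 0.15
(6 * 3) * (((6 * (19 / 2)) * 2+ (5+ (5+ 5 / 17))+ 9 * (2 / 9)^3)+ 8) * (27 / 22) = 546915 / 187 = 2924.68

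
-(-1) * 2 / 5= 2 / 5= 0.40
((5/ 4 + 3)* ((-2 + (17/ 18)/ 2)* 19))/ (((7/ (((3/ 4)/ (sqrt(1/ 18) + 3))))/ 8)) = -159885/ 4508 + 17765* sqrt(2)/ 9016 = -32.68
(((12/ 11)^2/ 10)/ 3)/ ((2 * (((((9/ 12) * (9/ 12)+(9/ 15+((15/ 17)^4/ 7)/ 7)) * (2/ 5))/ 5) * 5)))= 654804640/ 15514426279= 0.04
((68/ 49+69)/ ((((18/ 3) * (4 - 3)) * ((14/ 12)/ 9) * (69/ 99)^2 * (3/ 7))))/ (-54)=-417329/ 51842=-8.05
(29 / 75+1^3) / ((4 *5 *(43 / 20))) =104 / 3225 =0.03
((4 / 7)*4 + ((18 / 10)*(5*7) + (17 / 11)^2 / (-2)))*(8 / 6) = 217142 / 2541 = 85.46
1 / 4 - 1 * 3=-11 / 4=-2.75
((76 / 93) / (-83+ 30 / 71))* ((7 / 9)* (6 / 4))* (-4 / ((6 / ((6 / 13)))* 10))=37772 / 106325505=0.00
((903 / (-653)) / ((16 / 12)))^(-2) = 6822544 / 7338681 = 0.93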